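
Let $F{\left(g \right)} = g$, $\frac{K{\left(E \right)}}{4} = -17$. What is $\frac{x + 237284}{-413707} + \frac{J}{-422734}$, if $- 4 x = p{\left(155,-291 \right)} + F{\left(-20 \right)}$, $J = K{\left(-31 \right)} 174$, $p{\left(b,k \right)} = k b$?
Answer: $- \frac{200364002339}{349776029876} \approx -0.57283$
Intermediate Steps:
$K{\left(E \right)} = -68$ ($K{\left(E \right)} = 4 \left(-17\right) = -68$)
$p{\left(b,k \right)} = b k$
$J = -11832$ ($J = \left(-68\right) 174 = -11832$)
$x = \frac{45125}{4}$ ($x = - \frac{155 \left(-291\right) - 20}{4} = - \frac{-45105 - 20}{4} = \left(- \frac{1}{4}\right) \left(-45125\right) = \frac{45125}{4} \approx 11281.0$)
$\frac{x + 237284}{-413707} + \frac{J}{-422734} = \frac{\frac{45125}{4} + 237284}{-413707} - \frac{11832}{-422734} = \frac{994261}{4} \left(- \frac{1}{413707}\right) - - \frac{5916}{211367} = - \frac{994261}{1654828} + \frac{5916}{211367} = - \frac{200364002339}{349776029876}$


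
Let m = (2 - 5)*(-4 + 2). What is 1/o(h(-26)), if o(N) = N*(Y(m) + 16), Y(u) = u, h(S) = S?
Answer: -1/572 ≈ -0.0017483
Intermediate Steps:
m = 6 (m = -3*(-2) = 6)
o(N) = 22*N (o(N) = N*(6 + 16) = N*22 = 22*N)
1/o(h(-26)) = 1/(22*(-26)) = 1/(-572) = -1/572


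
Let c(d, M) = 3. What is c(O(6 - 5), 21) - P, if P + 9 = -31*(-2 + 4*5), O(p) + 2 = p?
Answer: 570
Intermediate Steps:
O(p) = -2 + p
P = -567 (P = -9 - 31*(-2 + 4*5) = -9 - 31*(-2 + 20) = -9 - 31*18 = -9 - 558 = -567)
c(O(6 - 5), 21) - P = 3 - 1*(-567) = 3 + 567 = 570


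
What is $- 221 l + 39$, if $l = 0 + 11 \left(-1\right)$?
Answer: $2470$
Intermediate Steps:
$l = -11$ ($l = 0 - 11 = -11$)
$- 221 l + 39 = \left(-221\right) \left(-11\right) + 39 = 2431 + 39 = 2470$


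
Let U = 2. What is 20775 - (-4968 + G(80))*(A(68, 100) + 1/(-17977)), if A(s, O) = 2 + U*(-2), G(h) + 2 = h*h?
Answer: 424887825/17977 ≈ 23635.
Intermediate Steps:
G(h) = -2 + h² (G(h) = -2 + h*h = -2 + h²)
A(s, O) = -2 (A(s, O) = 2 + 2*(-2) = 2 - 4 = -2)
20775 - (-4968 + G(80))*(A(68, 100) + 1/(-17977)) = 20775 - (-4968 + (-2 + 80²))*(-2 + 1/(-17977)) = 20775 - (-4968 + (-2 + 6400))*(-2 - 1/17977) = 20775 - (-4968 + 6398)*(-35955)/17977 = 20775 - 1430*(-35955)/17977 = 20775 - 1*(-51415650/17977) = 20775 + 51415650/17977 = 424887825/17977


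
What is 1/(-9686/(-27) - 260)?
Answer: 27/2666 ≈ 0.010128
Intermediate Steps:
1/(-9686/(-27) - 260) = 1/(-9686*(-1/27) - 260) = 1/(9686/27 - 260) = 1/(2666/27) = 27/2666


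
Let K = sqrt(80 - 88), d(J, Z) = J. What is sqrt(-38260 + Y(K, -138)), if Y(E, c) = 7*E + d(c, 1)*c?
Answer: sqrt(-19216 + 14*I*sqrt(2)) ≈ 0.0714 + 138.62*I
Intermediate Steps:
K = 2*I*sqrt(2) (K = sqrt(-8) = 2*I*sqrt(2) ≈ 2.8284*I)
Y(E, c) = c**2 + 7*E (Y(E, c) = 7*E + c*c = 7*E + c**2 = c**2 + 7*E)
sqrt(-38260 + Y(K, -138)) = sqrt(-38260 + ((-138)**2 + 7*(2*I*sqrt(2)))) = sqrt(-38260 + (19044 + 14*I*sqrt(2))) = sqrt(-19216 + 14*I*sqrt(2))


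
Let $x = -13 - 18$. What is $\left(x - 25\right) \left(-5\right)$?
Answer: $280$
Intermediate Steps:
$x = -31$
$\left(x - 25\right) \left(-5\right) = \left(-31 - 25\right) \left(-5\right) = \left(-56\right) \left(-5\right) = 280$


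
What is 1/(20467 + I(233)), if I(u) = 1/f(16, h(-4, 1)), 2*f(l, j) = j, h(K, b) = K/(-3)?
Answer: 2/40937 ≈ 4.8856e-5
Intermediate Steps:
h(K, b) = -K/3 (h(K, b) = K*(-1/3) = -K/3)
f(l, j) = j/2
I(u) = 3/2 (I(u) = 1/((-1/3*(-4))/2) = 1/((1/2)*(4/3)) = 1/(2/3) = 3/2)
1/(20467 + I(233)) = 1/(20467 + 3/2) = 1/(40937/2) = 2/40937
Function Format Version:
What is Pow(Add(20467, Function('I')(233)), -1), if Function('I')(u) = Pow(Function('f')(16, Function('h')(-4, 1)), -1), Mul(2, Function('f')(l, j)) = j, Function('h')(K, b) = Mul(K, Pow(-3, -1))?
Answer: Rational(2, 40937) ≈ 4.8856e-5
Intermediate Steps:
Function('h')(K, b) = Mul(Rational(-1, 3), K) (Function('h')(K, b) = Mul(K, Rational(-1, 3)) = Mul(Rational(-1, 3), K))
Function('f')(l, j) = Mul(Rational(1, 2), j)
Function('I')(u) = Rational(3, 2) (Function('I')(u) = Pow(Mul(Rational(1, 2), Mul(Rational(-1, 3), -4)), -1) = Pow(Mul(Rational(1, 2), Rational(4, 3)), -1) = Pow(Rational(2, 3), -1) = Rational(3, 2))
Pow(Add(20467, Function('I')(233)), -1) = Pow(Add(20467, Rational(3, 2)), -1) = Pow(Rational(40937, 2), -1) = Rational(2, 40937)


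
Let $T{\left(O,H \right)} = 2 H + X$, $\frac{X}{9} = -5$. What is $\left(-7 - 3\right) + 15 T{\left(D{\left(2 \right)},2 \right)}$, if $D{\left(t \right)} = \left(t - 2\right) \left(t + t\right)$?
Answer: $-625$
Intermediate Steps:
$X = -45$ ($X = 9 \left(-5\right) = -45$)
$D{\left(t \right)} = 2 t \left(-2 + t\right)$ ($D{\left(t \right)} = \left(-2 + t\right) 2 t = 2 t \left(-2 + t\right)$)
$T{\left(O,H \right)} = -45 + 2 H$ ($T{\left(O,H \right)} = 2 H - 45 = -45 + 2 H$)
$\left(-7 - 3\right) + 15 T{\left(D{\left(2 \right)},2 \right)} = \left(-7 - 3\right) + 15 \left(-45 + 2 \cdot 2\right) = \left(-7 - 3\right) + 15 \left(-45 + 4\right) = -10 + 15 \left(-41\right) = -10 - 615 = -625$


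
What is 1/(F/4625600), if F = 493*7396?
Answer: 1156400/911557 ≈ 1.2686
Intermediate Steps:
F = 3646228
1/(F/4625600) = 1/(3646228/4625600) = 1/(3646228*(1/4625600)) = 1/(911557/1156400) = 1156400/911557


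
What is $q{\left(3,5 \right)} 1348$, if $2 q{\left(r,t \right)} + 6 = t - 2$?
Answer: $-2022$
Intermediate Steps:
$q{\left(r,t \right)} = -4 + \frac{t}{2}$ ($q{\left(r,t \right)} = -3 + \frac{t - 2}{2} = -3 + \frac{-2 + t}{2} = -3 + \left(-1 + \frac{t}{2}\right) = -4 + \frac{t}{2}$)
$q{\left(3,5 \right)} 1348 = \left(-4 + \frac{1}{2} \cdot 5\right) 1348 = \left(-4 + \frac{5}{2}\right) 1348 = \left(- \frac{3}{2}\right) 1348 = -2022$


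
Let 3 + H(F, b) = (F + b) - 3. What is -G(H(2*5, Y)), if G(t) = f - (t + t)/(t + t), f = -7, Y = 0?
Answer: 8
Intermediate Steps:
H(F, b) = -6 + F + b (H(F, b) = -3 + ((F + b) - 3) = -3 + (-3 + F + b) = -6 + F + b)
G(t) = -8 (G(t) = -7 - (t + t)/(t + t) = -7 - 2*t/(2*t) = -7 - 2*t*1/(2*t) = -7 - 1*1 = -7 - 1 = -8)
-G(H(2*5, Y)) = -1*(-8) = 8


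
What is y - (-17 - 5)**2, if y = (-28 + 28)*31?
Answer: -484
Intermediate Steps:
y = 0 (y = 0*31 = 0)
y - (-17 - 5)**2 = 0 - (-17 - 5)**2 = 0 - 1*(-22)**2 = 0 - 1*484 = 0 - 484 = -484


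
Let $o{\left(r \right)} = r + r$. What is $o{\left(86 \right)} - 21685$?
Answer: $-21513$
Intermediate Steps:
$o{\left(r \right)} = 2 r$
$o{\left(86 \right)} - 21685 = 2 \cdot 86 - 21685 = 172 - 21685 = -21513$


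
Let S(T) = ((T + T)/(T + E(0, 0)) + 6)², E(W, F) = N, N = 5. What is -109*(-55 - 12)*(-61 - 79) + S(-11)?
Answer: -9200939/9 ≈ -1.0223e+6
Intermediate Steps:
E(W, F) = 5
S(T) = (6 + 2*T/(5 + T))² (S(T) = ((T + T)/(T + 5) + 6)² = ((2*T)/(5 + T) + 6)² = (2*T/(5 + T) + 6)² = (6 + 2*T/(5 + T))²)
-109*(-55 - 12)*(-61 - 79) + S(-11) = -109*(-55 - 12)*(-61 - 79) + 4*(15 + 4*(-11))²/(5 - 11)² = -(-7303)*(-140) + 4*(15 - 44)²/(-6)² = -109*9380 + 4*(1/36)*(-29)² = -1022420 + 4*(1/36)*841 = -1022420 + 841/9 = -9200939/9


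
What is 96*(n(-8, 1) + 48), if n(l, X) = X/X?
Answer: 4704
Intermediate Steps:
n(l, X) = 1
96*(n(-8, 1) + 48) = 96*(1 + 48) = 96*49 = 4704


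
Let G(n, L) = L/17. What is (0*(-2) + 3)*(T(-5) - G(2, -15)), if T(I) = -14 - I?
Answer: -414/17 ≈ -24.353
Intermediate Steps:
G(n, L) = L/17 (G(n, L) = L*(1/17) = L/17)
(0*(-2) + 3)*(T(-5) - G(2, -15)) = (0*(-2) + 3)*((-14 - 1*(-5)) - (-15)/17) = (0 + 3)*((-14 + 5) - 1*(-15/17)) = 3*(-9 + 15/17) = 3*(-138/17) = -414/17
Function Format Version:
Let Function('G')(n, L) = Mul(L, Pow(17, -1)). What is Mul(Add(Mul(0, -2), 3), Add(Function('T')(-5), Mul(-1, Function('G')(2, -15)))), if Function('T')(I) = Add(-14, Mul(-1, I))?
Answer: Rational(-414, 17) ≈ -24.353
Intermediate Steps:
Function('G')(n, L) = Mul(Rational(1, 17), L) (Function('G')(n, L) = Mul(L, Rational(1, 17)) = Mul(Rational(1, 17), L))
Mul(Add(Mul(0, -2), 3), Add(Function('T')(-5), Mul(-1, Function('G')(2, -15)))) = Mul(Add(Mul(0, -2), 3), Add(Add(-14, Mul(-1, -5)), Mul(-1, Mul(Rational(1, 17), -15)))) = Mul(Add(0, 3), Add(Add(-14, 5), Mul(-1, Rational(-15, 17)))) = Mul(3, Add(-9, Rational(15, 17))) = Mul(3, Rational(-138, 17)) = Rational(-414, 17)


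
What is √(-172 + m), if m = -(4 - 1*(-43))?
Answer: I*√219 ≈ 14.799*I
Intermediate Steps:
m = -47 (m = -(4 + 43) = -1*47 = -47)
√(-172 + m) = √(-172 - 47) = √(-219) = I*√219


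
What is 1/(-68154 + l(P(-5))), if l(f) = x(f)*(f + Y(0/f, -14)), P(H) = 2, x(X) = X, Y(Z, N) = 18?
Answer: -1/68114 ≈ -1.4681e-5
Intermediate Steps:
l(f) = f*(18 + f) (l(f) = f*(f + 18) = f*(18 + f))
1/(-68154 + l(P(-5))) = 1/(-68154 + 2*(18 + 2)) = 1/(-68154 + 2*20) = 1/(-68154 + 40) = 1/(-68114) = -1/68114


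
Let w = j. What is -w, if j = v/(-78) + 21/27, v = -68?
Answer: -193/117 ≈ -1.6496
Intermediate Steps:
j = 193/117 (j = -68/(-78) + 21/27 = -68*(-1/78) + 21*(1/27) = 34/39 + 7/9 = 193/117 ≈ 1.6496)
w = 193/117 ≈ 1.6496
-w = -1*193/117 = -193/117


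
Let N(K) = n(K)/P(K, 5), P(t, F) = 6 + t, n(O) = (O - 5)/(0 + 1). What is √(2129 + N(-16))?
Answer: √213110/10 ≈ 46.164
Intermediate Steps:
n(O) = -5 + O (n(O) = (-5 + O)/1 = (-5 + O)*1 = -5 + O)
N(K) = (-5 + K)/(6 + K)
√(2129 + N(-16)) = √(2129 + (-5 - 16)/(6 - 16)) = √(2129 - 21/(-10)) = √(2129 - ⅒*(-21)) = √(2129 + 21/10) = √(21311/10) = √213110/10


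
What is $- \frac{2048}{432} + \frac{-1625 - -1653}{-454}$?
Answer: $- \frac{29434}{6129} \approx -4.8024$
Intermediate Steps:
$- \frac{2048}{432} + \frac{-1625 - -1653}{-454} = \left(-2048\right) \frac{1}{432} + \left(-1625 + 1653\right) \left(- \frac{1}{454}\right) = - \frac{128}{27} + 28 \left(- \frac{1}{454}\right) = - \frac{128}{27} - \frac{14}{227} = - \frac{29434}{6129}$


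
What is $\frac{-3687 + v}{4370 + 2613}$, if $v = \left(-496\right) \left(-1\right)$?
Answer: $- \frac{3191}{6983} \approx -0.45697$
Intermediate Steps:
$v = 496$
$\frac{-3687 + v}{4370 + 2613} = \frac{-3687 + 496}{4370 + 2613} = - \frac{3191}{6983}$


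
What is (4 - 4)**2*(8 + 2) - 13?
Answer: -13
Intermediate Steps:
(4 - 4)**2*(8 + 2) - 13 = 0**2*10 - 13 = 0*10 - 13 = 0 - 13 = -13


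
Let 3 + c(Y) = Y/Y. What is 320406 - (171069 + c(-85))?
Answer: 149339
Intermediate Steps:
c(Y) = -2 (c(Y) = -3 + Y/Y = -3 + 1 = -2)
320406 - (171069 + c(-85)) = 320406 - (171069 - 2) = 320406 - 1*171067 = 320406 - 171067 = 149339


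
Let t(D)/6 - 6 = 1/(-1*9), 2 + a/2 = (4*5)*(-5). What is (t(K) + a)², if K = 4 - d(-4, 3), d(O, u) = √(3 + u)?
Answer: 256036/9 ≈ 28448.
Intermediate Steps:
a = -204 (a = -4 + 2*((4*5)*(-5)) = -4 + 2*(20*(-5)) = -4 + 2*(-100) = -4 - 200 = -204)
K = 4 - √6 (K = 4 - √(3 + 3) = 4 - √6 ≈ 1.5505)
t(D) = 106/3 (t(D) = 36 + 6/((-1*9)) = 36 + 6/(-9) = 36 + 6*(-⅑) = 36 - ⅔ = 106/3)
(t(K) + a)² = (106/3 - 204)² = (-506/3)² = 256036/9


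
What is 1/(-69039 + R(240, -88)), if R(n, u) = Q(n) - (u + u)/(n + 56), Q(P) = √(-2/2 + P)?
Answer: -94513577/6525066318050 - 1369*√239/6525066318050 ≈ -1.4488e-5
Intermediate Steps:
Q(P) = √(-1 + P) (Q(P) = √(-2*½ + P) = √(-1 + P))
R(n, u) = √(-1 + n) - 2*u/(56 + n) (R(n, u) = √(-1 + n) - (u + u)/(n + 56) = √(-1 + n) - 2*u/(56 + n))
1/(-69039 + R(240, -88)) = 1/(-69039 + (-2*(-88) + 56*√(-1 + 240) + 240*√(-1 + 240))/(56 + 240)) = 1/(-69039 + (176 + 56*√239 + 240*√239)/296) = 1/(-69039 + (176 + 296*√239)/296) = 1/(-69039 + (22/37 + √239)) = 1/(-2554421/37 + √239)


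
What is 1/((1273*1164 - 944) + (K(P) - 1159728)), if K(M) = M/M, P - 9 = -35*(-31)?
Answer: 1/321101 ≈ 3.1143e-6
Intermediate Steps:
P = 1094 (P = 9 - 35*(-31) = 9 + 1085 = 1094)
K(M) = 1
1/((1273*1164 - 944) + (K(P) - 1159728)) = 1/((1273*1164 - 944) + (1 - 1159728)) = 1/((1481772 - 944) - 1159727) = 1/(1480828 - 1159727) = 1/321101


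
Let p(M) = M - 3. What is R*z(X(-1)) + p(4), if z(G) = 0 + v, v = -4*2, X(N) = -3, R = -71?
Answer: 569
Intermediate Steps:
v = -8
p(M) = -3 + M
z(G) = -8 (z(G) = 0 - 8 = -8)
R*z(X(-1)) + p(4) = -71*(-8) + (-3 + 4) = 568 + 1 = 569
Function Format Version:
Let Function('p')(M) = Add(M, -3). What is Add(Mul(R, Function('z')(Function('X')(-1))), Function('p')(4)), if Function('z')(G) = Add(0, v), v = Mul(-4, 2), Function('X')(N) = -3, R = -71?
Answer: 569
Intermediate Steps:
v = -8
Function('p')(M) = Add(-3, M)
Function('z')(G) = -8 (Function('z')(G) = Add(0, -8) = -8)
Add(Mul(R, Function('z')(Function('X')(-1))), Function('p')(4)) = Add(Mul(-71, -8), Add(-3, 4)) = Add(568, 1) = 569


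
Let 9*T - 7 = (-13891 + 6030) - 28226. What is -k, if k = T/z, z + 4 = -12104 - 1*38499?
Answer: -36080/455463 ≈ -0.079216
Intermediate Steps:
z = -50607 (z = -4 + (-12104 - 1*38499) = -4 + (-12104 - 38499) = -4 - 50603 = -50607)
T = -36080/9 (T = 7/9 + ((-13891 + 6030) - 28226)/9 = 7/9 + (-7861 - 28226)/9 = 7/9 + (⅑)*(-36087) = 7/9 - 12029/3 = -36080/9 ≈ -4008.9)
k = 36080/455463 (k = -36080/9/(-50607) = -36080/9*(-1/50607) = 36080/455463 ≈ 0.079216)
-k = -1*36080/455463 = -36080/455463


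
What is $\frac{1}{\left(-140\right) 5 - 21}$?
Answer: $- \frac{1}{721} \approx -0.001387$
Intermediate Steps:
$\frac{1}{\left(-140\right) 5 - 21} = \frac{1}{-700 - 21} = \frac{1}{-721} = - \frac{1}{721}$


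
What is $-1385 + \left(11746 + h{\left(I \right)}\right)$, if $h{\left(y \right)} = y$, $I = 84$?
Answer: $10445$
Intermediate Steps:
$-1385 + \left(11746 + h{\left(I \right)}\right) = -1385 + \left(11746 + 84\right) = -1385 + 11830 = 10445$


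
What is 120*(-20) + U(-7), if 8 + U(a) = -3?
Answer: -2411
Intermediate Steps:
U(a) = -11 (U(a) = -8 - 3 = -11)
120*(-20) + U(-7) = 120*(-20) - 11 = -2400 - 11 = -2411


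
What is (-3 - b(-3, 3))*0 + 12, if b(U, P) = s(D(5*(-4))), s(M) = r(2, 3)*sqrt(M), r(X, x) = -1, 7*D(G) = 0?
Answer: 12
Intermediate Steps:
D(G) = 0 (D(G) = (1/7)*0 = 0)
s(M) = -sqrt(M)
b(U, P) = 0 (b(U, P) = -sqrt(0) = -1*0 = 0)
(-3 - b(-3, 3))*0 + 12 = (-3 - 1*0)*0 + 12 = (-3 + 0)*0 + 12 = -3*0 + 12 = 0 + 12 = 12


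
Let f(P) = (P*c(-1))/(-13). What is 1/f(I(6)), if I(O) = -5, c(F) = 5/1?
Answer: 13/25 ≈ 0.52000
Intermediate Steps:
c(F) = 5 (c(F) = 5*1 = 5)
f(P) = -5*P/13 (f(P) = (P*5)/(-13) = (5*P)*(-1/13) = -5*P/13)
1/f(I(6)) = 1/(-5/13*(-5)) = 1/(25/13) = 13/25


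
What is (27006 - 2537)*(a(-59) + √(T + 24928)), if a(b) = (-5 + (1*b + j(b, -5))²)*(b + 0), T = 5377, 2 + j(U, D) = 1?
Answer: -5189997245 + 24469*√30305 ≈ -5.1857e+9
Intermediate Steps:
j(U, D) = -1 (j(U, D) = -2 + 1 = -1)
a(b) = b*(-5 + (-1 + b)²) (a(b) = (-5 + (1*b - 1)²)*(b + 0) = (-5 + (b - 1)²)*b = (-5 + (-1 + b)²)*b = b*(-5 + (-1 + b)²))
(27006 - 2537)*(a(-59) + √(T + 24928)) = (27006 - 2537)*(-59*(-5 + (-1 - 59)²) + √(5377 + 24928)) = 24469*(-59*(-5 + (-60)²) + √30305) = 24469*(-59*(-5 + 3600) + √30305) = 24469*(-59*3595 + √30305) = 24469*(-212105 + √30305) = -5189997245 + 24469*√30305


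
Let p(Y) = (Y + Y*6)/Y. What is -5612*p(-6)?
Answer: -39284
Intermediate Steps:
p(Y) = 7 (p(Y) = (Y + 6*Y)/Y = (7*Y)/Y = 7)
-5612*p(-6) = -5612*7 = -39284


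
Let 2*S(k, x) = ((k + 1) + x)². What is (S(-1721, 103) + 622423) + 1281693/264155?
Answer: 1019518031311/528310 ≈ 1.9298e+6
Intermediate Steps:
S(k, x) = (1 + k + x)²/2 (S(k, x) = ((k + 1) + x)²/2 = ((1 + k) + x)²/2 = (1 + k + x)²/2)
(S(-1721, 103) + 622423) + 1281693/264155 = ((1 - 1721 + 103)²/2 + 622423) + 1281693/264155 = ((½)*(-1617)² + 622423) + 1281693*(1/264155) = ((½)*2614689 + 622423) + 1281693/264155 = (2614689/2 + 622423) + 1281693/264155 = 3859535/2 + 1281693/264155 = 1019518031311/528310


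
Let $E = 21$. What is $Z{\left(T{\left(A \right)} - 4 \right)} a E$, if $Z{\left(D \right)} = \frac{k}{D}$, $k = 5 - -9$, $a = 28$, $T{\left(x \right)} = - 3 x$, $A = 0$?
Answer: $-2058$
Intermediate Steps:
$k = 14$ ($k = 5 + 9 = 14$)
$Z{\left(D \right)} = \frac{14}{D}$
$Z{\left(T{\left(A \right)} - 4 \right)} a E = \frac{14}{\left(-3\right) 0 - 4} \cdot 28 \cdot 21 = \frac{14}{0 - 4} \cdot 28 \cdot 21 = \frac{14}{-4} \cdot 28 \cdot 21 = 14 \left(- \frac{1}{4}\right) 28 \cdot 21 = \left(- \frac{7}{2}\right) 28 \cdot 21 = \left(-98\right) 21 = -2058$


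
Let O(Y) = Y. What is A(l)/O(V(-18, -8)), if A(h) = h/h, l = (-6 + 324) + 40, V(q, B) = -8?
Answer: -⅛ ≈ -0.12500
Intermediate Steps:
l = 358 (l = 318 + 40 = 358)
A(h) = 1
A(l)/O(V(-18, -8)) = 1/(-8) = 1*(-⅛) = -⅛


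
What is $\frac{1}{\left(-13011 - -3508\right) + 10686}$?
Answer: $\frac{1}{1183} \approx 0.00084531$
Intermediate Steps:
$\frac{1}{\left(-13011 - -3508\right) + 10686} = \frac{1}{\left(-13011 + 3508\right) + 10686} = \frac{1}{-9503 + 10686} = \frac{1}{1183}$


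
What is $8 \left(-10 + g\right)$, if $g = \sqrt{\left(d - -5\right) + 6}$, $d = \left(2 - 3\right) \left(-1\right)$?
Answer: $-80 + 16 \sqrt{3} \approx -52.287$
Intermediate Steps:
$d = 1$ ($d = \left(2 - 3\right) \left(-1\right) = \left(-1\right) \left(-1\right) = 1$)
$g = 2 \sqrt{3}$ ($g = \sqrt{\left(1 - -5\right) + 6} = \sqrt{\left(1 + 5\right) + 6} = \sqrt{6 + 6} = \sqrt{12} = 2 \sqrt{3} \approx 3.4641$)
$8 \left(-10 + g\right) = 8 \left(-10 + 2 \sqrt{3}\right) = -80 + 16 \sqrt{3}$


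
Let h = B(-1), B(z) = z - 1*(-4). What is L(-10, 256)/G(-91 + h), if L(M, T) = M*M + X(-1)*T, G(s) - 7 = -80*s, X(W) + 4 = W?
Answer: -1180/7047 ≈ -0.16745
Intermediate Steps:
B(z) = 4 + z (B(z) = z + 4 = 4 + z)
h = 3 (h = 4 - 1 = 3)
X(W) = -4 + W
G(s) = 7 - 80*s
L(M, T) = M² - 5*T (L(M, T) = M*M + (-4 - 1)*T = M² - 5*T)
L(-10, 256)/G(-91 + h) = ((-10)² - 5*256)/(7 - 80*(-91 + 3)) = (100 - 1280)/(7 - 80*(-88)) = -1180/(7 + 7040) = -1180/7047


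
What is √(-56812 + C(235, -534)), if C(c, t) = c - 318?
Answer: I*√56895 ≈ 238.53*I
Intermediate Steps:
C(c, t) = -318 + c
√(-56812 + C(235, -534)) = √(-56812 + (-318 + 235)) = √(-56812 - 83) = √(-56895) = I*√56895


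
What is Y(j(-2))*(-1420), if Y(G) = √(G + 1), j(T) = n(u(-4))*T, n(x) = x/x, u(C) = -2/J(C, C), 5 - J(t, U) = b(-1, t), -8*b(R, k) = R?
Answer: -1420*I ≈ -1420.0*I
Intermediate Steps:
b(R, k) = -R/8
J(t, U) = 39/8 (J(t, U) = 5 - (-1)*(-1)/8 = 5 - 1*⅛ = 5 - ⅛ = 39/8)
u(C) = -16/39 (u(C) = -2/39/8 = -2*8/39 = -16/39)
n(x) = 1
j(T) = T (j(T) = 1*T = T)
Y(G) = √(1 + G)
Y(j(-2))*(-1420) = √(1 - 2)*(-1420) = √(-1)*(-1420) = I*(-1420) = -1420*I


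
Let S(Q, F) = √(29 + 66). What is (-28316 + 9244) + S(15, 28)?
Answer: -19072 + √95 ≈ -19062.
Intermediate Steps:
S(Q, F) = √95
(-28316 + 9244) + S(15, 28) = (-28316 + 9244) + √95 = -19072 + √95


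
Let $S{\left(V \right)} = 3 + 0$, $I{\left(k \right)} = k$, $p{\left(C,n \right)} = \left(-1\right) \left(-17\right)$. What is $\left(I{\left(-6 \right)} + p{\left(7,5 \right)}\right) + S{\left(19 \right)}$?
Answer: $14$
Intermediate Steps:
$p{\left(C,n \right)} = 17$
$S{\left(V \right)} = 3$
$\left(I{\left(-6 \right)} + p{\left(7,5 \right)}\right) + S{\left(19 \right)} = \left(-6 + 17\right) + 3 = 11 + 3 = 14$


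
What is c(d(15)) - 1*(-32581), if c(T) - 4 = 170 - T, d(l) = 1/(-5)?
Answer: 163776/5 ≈ 32755.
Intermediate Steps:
d(l) = -⅕
c(T) = 174 - T (c(T) = 4 + (170 - T) = 174 - T)
c(d(15)) - 1*(-32581) = (174 - 1*(-⅕)) - 1*(-32581) = (174 + ⅕) + 32581 = 871/5 + 32581 = 163776/5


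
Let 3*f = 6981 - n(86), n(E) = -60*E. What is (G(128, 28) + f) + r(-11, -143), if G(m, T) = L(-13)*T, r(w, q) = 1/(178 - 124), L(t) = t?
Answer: 198883/54 ≈ 3683.0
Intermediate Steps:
r(w, q) = 1/54
f = 4047 (f = (6981 - (-60)*86)/3 = (6981 - 1*(-5160))/3 = (6981 + 5160)/3 = (1/3)*12141 = 4047)
G(m, T) = -13*T
(G(128, 28) + f) + r(-11, -143) = (-13*28 + 4047) + 1/54 = (-364 + 4047) + 1/54 = 3683 + 1/54 = 198883/54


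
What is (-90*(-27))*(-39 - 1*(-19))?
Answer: -48600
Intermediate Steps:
(-90*(-27))*(-39 - 1*(-19)) = 2430*(-39 + 19) = 2430*(-20) = -48600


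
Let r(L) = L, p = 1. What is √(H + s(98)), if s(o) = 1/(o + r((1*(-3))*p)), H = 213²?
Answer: 2*√102363830/95 ≈ 213.00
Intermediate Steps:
H = 45369
s(o) = 1/(-3 + o) (s(o) = 1/(o + (1*(-3))*1) = 1/(o - 3*1) = 1/(o - 3) = 1/(-3 + o))
√(H + s(98)) = √(45369 + 1/(-3 + 98)) = √(45369 + 1/95) = √(4310056/95) = 2*√102363830/95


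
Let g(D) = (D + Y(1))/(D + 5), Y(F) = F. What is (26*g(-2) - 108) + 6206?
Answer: 18268/3 ≈ 6089.3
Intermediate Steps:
g(D) = (1 + D)/(5 + D) (g(D) = (D + 1)/(D + 5) = (1 + D)/(5 + D))
(26*g(-2) - 108) + 6206 = (26*((1 - 2)/(5 - 2)) - 108) + 6206 = (26*(-1/3) - 108) + 6206 = (26*((⅓)*(-1)) - 108) + 6206 = (26*(-⅓) - 108) + 6206 = (-26/3 - 108) + 6206 = -350/3 + 6206 = 18268/3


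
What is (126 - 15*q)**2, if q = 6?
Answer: 1296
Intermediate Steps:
(126 - 15*q)**2 = (126 - 15*6)**2 = (126 - 90)**2 = 36**2 = 1296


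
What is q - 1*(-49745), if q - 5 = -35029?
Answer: 14721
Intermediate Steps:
q = -35024 (q = 5 - 35029 = -35024)
q - 1*(-49745) = -35024 - 1*(-49745) = -35024 + 49745 = 14721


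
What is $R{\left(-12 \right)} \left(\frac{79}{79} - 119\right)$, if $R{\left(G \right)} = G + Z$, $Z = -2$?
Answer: $1652$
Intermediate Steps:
$R{\left(G \right)} = -2 + G$ ($R{\left(G \right)} = G - 2 = -2 + G$)
$R{\left(-12 \right)} \left(\frac{79}{79} - 119\right) = \left(-2 - 12\right) \left(\frac{79}{79} - 119\right) = - 14 \left(79 \cdot \frac{1}{79} - 119\right) = - 14 \left(1 - 119\right) = \left(-14\right) \left(-118\right) = 1652$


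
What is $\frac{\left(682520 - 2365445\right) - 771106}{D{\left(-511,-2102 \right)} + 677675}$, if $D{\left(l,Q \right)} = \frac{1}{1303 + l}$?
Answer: $- \frac{1943592552}{536718601} \approx -3.6213$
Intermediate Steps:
$\frac{\left(682520 - 2365445\right) - 771106}{D{\left(-511,-2102 \right)} + 677675} = \frac{\left(682520 - 2365445\right) - 771106}{\frac{1}{1303 - 511} + 677675} = \frac{\left(682520 - 2365445\right) - 771106}{\frac{1}{792} + 677675} = \frac{-1682925 - 771106}{\frac{1}{792} + 677675} = - \frac{2454031}{\frac{536718601}{792}} = \left(-2454031\right) \frac{792}{536718601} = - \frac{1943592552}{536718601}$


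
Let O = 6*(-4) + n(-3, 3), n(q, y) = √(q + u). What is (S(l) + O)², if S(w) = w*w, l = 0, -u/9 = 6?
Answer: (24 - I*√57)² ≈ 519.0 - 362.39*I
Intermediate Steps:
u = -54 (u = -9*6 = -54)
n(q, y) = √(-54 + q) (n(q, y) = √(q - 54) = √(-54 + q))
S(w) = w²
O = -24 + I*√57 (O = 6*(-4) + √(-54 - 3) = -24 + √(-57) = -24 + I*√57 ≈ -24.0 + 7.5498*I)
(S(l) + O)² = (0² + (-24 + I*√57))² = (0 + (-24 + I*√57))² = (-24 + I*√57)²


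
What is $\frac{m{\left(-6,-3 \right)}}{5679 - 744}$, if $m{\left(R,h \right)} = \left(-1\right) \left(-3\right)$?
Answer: $\frac{1}{1645} \approx 0.0006079$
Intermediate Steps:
$m{\left(R,h \right)} = 3$
$\frac{m{\left(-6,-3 \right)}}{5679 - 744} = \frac{3}{5679 - 744} = \frac{3}{4935} = 3 \cdot \frac{1}{4935} = \frac{1}{1645}$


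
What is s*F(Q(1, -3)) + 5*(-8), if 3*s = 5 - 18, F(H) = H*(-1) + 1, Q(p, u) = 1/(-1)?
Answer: -146/3 ≈ -48.667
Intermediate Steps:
Q(p, u) = -1
F(H) = 1 - H (F(H) = -H + 1 = 1 - H)
s = -13/3 (s = (5 - 18)/3 = (⅓)*(-13) = -13/3 ≈ -4.3333)
s*F(Q(1, -3)) + 5*(-8) = -13*(1 - 1*(-1))/3 + 5*(-8) = -13*(1 + 1)/3 - 40 = -13/3*2 - 40 = -26/3 - 40 = -146/3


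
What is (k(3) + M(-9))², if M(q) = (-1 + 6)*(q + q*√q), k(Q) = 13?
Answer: -17201 + 8640*I ≈ -17201.0 + 8640.0*I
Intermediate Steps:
M(q) = 5*q + 5*q^(3/2) (M(q) = 5*(q + q^(3/2)) = 5*q + 5*q^(3/2))
(k(3) + M(-9))² = (13 + (5*(-9) + 5*(-9)^(3/2)))² = (13 + (-45 + 5*(-27*I)))² = (13 + (-45 - 135*I))² = (-32 - 135*I)²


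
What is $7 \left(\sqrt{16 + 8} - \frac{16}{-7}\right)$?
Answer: $16 + 14 \sqrt{6} \approx 50.293$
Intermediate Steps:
$7 \left(\sqrt{16 + 8} - \frac{16}{-7}\right) = 7 \left(\sqrt{24} - - \frac{16}{7}\right) = 7 \left(2 \sqrt{6} + \frac{16}{7}\right) = 7 \left(\frac{16}{7} + 2 \sqrt{6}\right) = 16 + 14 \sqrt{6}$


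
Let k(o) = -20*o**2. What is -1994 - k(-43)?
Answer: 34986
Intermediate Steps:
-1994 - k(-43) = -1994 - (-20)*(-43)**2 = -1994 - (-20)*1849 = -1994 - 1*(-36980) = -1994 + 36980 = 34986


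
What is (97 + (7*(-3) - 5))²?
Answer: 5041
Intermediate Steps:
(97 + (7*(-3) - 5))² = (97 + (-21 - 5))² = (97 - 26)² = 71² = 5041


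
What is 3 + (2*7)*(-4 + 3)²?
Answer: 17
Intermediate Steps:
3 + (2*7)*(-4 + 3)² = 3 + 14*(-1)² = 3 + 14*1 = 3 + 14 = 17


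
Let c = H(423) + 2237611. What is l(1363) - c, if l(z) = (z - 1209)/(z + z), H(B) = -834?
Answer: -3048726974/1363 ≈ -2.2368e+6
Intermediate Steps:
l(z) = (-1209 + z)/(2*z) (l(z) = (-1209 + z)/((2*z)) = (-1209 + z)*(1/(2*z)) = (-1209 + z)/(2*z))
c = 2236777 (c = -834 + 2237611 = 2236777)
l(1363) - c = (½)*(-1209 + 1363)/1363 - 1*2236777 = (½)*(1/1363)*154 - 2236777 = 77/1363 - 2236777 = -3048726974/1363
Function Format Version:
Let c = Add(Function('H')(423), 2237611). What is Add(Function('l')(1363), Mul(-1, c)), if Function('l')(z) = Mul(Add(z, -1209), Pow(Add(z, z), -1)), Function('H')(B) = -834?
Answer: Rational(-3048726974, 1363) ≈ -2.2368e+6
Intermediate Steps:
Function('l')(z) = Mul(Rational(1, 2), Pow(z, -1), Add(-1209, z)) (Function('l')(z) = Mul(Add(-1209, z), Pow(Mul(2, z), -1)) = Mul(Add(-1209, z), Mul(Rational(1, 2), Pow(z, -1))) = Mul(Rational(1, 2), Pow(z, -1), Add(-1209, z)))
c = 2236777 (c = Add(-834, 2237611) = 2236777)
Add(Function('l')(1363), Mul(-1, c)) = Add(Mul(Rational(1, 2), Pow(1363, -1), Add(-1209, 1363)), Mul(-1, 2236777)) = Add(Mul(Rational(1, 2), Rational(1, 1363), 154), -2236777) = Add(Rational(77, 1363), -2236777) = Rational(-3048726974, 1363)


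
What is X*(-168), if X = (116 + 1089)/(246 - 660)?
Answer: 33740/69 ≈ 488.99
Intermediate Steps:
X = -1205/414 (X = 1205/(-414) = 1205*(-1/414) = -1205/414 ≈ -2.9106)
X*(-168) = -1205/414*(-168) = 33740/69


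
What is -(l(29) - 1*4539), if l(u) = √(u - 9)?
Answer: 4539 - 2*√5 ≈ 4534.5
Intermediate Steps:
l(u) = √(-9 + u)
-(l(29) - 1*4539) = -(√(-9 + 29) - 1*4539) = -(√20 - 4539) = -(2*√5 - 4539) = -(-4539 + 2*√5) = 4539 - 2*√5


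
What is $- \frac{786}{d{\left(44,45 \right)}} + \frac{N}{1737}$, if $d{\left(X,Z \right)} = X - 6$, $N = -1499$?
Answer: $- \frac{711122}{33003} \approx -21.547$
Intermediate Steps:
$d{\left(X,Z \right)} = -6 + X$ ($d{\left(X,Z \right)} = X - 6 = -6 + X$)
$- \frac{786}{d{\left(44,45 \right)}} + \frac{N}{1737} = - \frac{786}{-6 + 44} - \frac{1499}{1737} = - \frac{786}{38} - \frac{1499}{1737} = \left(-786\right) \frac{1}{38} - \frac{1499}{1737} = - \frac{393}{19} - \frac{1499}{1737} = - \frac{711122}{33003}$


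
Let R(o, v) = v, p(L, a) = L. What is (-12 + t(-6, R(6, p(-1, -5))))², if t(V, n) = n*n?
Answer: 121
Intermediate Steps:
t(V, n) = n²
(-12 + t(-6, R(6, p(-1, -5))))² = (-12 + (-1)²)² = (-12 + 1)² = (-11)² = 121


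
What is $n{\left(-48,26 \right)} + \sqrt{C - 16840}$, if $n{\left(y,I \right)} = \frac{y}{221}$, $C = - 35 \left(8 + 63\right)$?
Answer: $- \frac{48}{221} + 5 i \sqrt{773} \approx -0.21719 + 139.01 i$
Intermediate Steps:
$C = -2485$ ($C = \left(-35\right) 71 = -2485$)
$n{\left(y,I \right)} = \frac{y}{221}$ ($n{\left(y,I \right)} = y \frac{1}{221} = \frac{y}{221}$)
$n{\left(-48,26 \right)} + \sqrt{C - 16840} = \frac{1}{221} \left(-48\right) + \sqrt{-2485 - 16840} = - \frac{48}{221} + \sqrt{-19325} = - \frac{48}{221} + 5 i \sqrt{773}$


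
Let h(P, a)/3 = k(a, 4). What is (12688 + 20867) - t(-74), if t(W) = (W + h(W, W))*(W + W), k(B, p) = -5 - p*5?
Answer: 11503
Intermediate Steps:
k(B, p) = -5 - 5*p
h(P, a) = -75 (h(P, a) = 3*(-5 - 5*4) = 3*(-5 - 20) = 3*(-25) = -75)
t(W) = 2*W*(-75 + W) (t(W) = (W - 75)*(W + W) = (-75 + W)*(2*W) = 2*W*(-75 + W))
(12688 + 20867) - t(-74) = (12688 + 20867) - 2*(-74)*(-75 - 74) = 33555 - 2*(-74)*(-149) = 33555 - 1*22052 = 33555 - 22052 = 11503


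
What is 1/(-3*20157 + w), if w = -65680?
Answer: -1/126151 ≈ -7.9270e-6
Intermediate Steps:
1/(-3*20157 + w) = 1/(-3*20157 - 65680) = 1/(-60471 - 65680) = 1/(-126151) = -1/126151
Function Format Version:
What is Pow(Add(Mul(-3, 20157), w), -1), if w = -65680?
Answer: Rational(-1, 126151) ≈ -7.9270e-6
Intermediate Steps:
Pow(Add(Mul(-3, 20157), w), -1) = Pow(Add(Mul(-3, 20157), -65680), -1) = Pow(Add(-60471, -65680), -1) = Pow(-126151, -1) = Rational(-1, 126151)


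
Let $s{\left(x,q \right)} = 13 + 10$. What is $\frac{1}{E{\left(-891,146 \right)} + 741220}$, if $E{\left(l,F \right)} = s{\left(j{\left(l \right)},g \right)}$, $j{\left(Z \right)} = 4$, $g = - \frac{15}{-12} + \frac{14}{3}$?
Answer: $\frac{1}{741243} \approx 1.3491 \cdot 10^{-6}$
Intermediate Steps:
$g = \frac{71}{12}$ ($g = \left(-15\right) \left(- \frac{1}{12}\right) + 14 \cdot \frac{1}{3} = \frac{5}{4} + \frac{14}{3} = \frac{71}{12} \approx 5.9167$)
$s{\left(x,q \right)} = 23$
$E{\left(l,F \right)} = 23$
$\frac{1}{E{\left(-891,146 \right)} + 741220} = \frac{1}{23 + 741220} = \frac{1}{741243}$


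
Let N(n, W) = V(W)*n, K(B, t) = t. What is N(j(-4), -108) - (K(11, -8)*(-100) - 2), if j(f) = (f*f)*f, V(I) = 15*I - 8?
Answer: 103394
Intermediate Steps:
V(I) = -8 + 15*I
j(f) = f**3 (j(f) = f**2*f = f**3)
N(n, W) = n*(-8 + 15*W) (N(n, W) = (-8 + 15*W)*n = n*(-8 + 15*W))
N(j(-4), -108) - (K(11, -8)*(-100) - 2) = (-4)**3*(-8 + 15*(-108)) - (-8*(-100) - 2) = -64*(-8 - 1620) - (800 - 2) = -64*(-1628) - 1*798 = 104192 - 798 = 103394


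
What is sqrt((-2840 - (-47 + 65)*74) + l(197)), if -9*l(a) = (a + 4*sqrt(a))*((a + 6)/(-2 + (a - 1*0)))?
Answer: sqrt(-1435560945 - 158340*sqrt(197))/585 ≈ 64.817*I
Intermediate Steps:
l(a) = -(6 + a)*(a + 4*sqrt(a))/(9*(-2 + a)) (l(a) = -(a + 4*sqrt(a))*(a + 6)/(-2 + (a - 1*0))/9 = -(a + 4*sqrt(a))*(6 + a)/(-2 + (a + 0))/9 = -(a + 4*sqrt(a))*(6 + a)/(-2 + a)/9 = -(6 + a)*(a + 4*sqrt(a))/(9*(-2 + a)))
sqrt((-2840 - (-47 + 65)*74) + l(197)) = sqrt((-2840 - (-47 + 65)*74) + (-1*197**2 - 24*sqrt(197) - 6*197 - 788*sqrt(197))/(9*(-2 + 197))) = sqrt((-2840 - 18*74) + (1/9)*(-1*38809 - 24*sqrt(197) - 1182 - 788*sqrt(197))/195) = sqrt((-2840 - 1*1332) + (1/9)*(1/195)*(-38809 - 24*sqrt(197) - 1182 - 788*sqrt(197))) = sqrt((-2840 - 1332) + (1/9)*(1/195)*(-39991 - 812*sqrt(197))) = sqrt(-4172 + (-39991/1755 - 812*sqrt(197)/1755)) = sqrt(-7361851/1755 - 812*sqrt(197)/1755)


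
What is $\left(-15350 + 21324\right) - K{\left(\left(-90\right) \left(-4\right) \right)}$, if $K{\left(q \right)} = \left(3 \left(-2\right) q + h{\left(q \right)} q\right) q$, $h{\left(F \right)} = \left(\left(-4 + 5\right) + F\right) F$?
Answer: $-16842032426$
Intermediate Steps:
$h{\left(F \right)} = F \left(1 + F\right)$ ($h{\left(F \right)} = \left(1 + F\right) F = F \left(1 + F\right)$)
$K{\left(q \right)} = q \left(- 6 q + q^{2} \left(1 + q\right)\right)$ ($K{\left(q \right)} = \left(3 \left(-2\right) q + q \left(1 + q\right) q\right) q = \left(- 6 q + q^{2} \left(1 + q\right)\right) q = q \left(- 6 q + q^{2} \left(1 + q\right)\right)$)
$\left(-15350 + 21324\right) - K{\left(\left(-90\right) \left(-4\right) \right)} = \left(-15350 + 21324\right) - \left(\left(-90\right) \left(-4\right)\right)^{2} \left(-6 + \left(-90\right) \left(-4\right) \left(1 - -360\right)\right) = 5974 - 360^{2} \left(-6 + 360 \left(1 + 360\right)\right) = 5974 - 129600 \left(-6 + 360 \cdot 361\right) = 5974 - 129600 \left(-6 + 129960\right) = 5974 - 129600 \cdot 129954 = 5974 - 16842038400 = -16842032426$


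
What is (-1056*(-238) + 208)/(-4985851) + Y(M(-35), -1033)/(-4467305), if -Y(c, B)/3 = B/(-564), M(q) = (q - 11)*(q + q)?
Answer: -211248199346157/4187383615092340 ≈ -0.050449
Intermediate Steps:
M(q) = 2*q*(-11 + q) (M(q) = (-11 + q)*(2*q) = 2*q*(-11 + q))
Y(c, B) = B/188 (Y(c, B) = -3*B/(-564) = -3*B*(-1)/564 = -(-1)*B/188 = B/188)
(-1056*(-238) + 208)/(-4985851) + Y(M(-35), -1033)/(-4467305) = (-1056*(-238) + 208)/(-4985851) + ((1/188)*(-1033))/(-4467305) = (251328 + 208)*(-1/4985851) - 1033/188*(-1/4467305) = 251536*(-1/4985851) + 1033/839853340 = -251536/4985851 + 1033/839853340 = -211248199346157/4187383615092340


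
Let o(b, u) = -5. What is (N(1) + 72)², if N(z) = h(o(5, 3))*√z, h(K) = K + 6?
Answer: 5329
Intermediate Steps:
h(K) = 6 + K
N(z) = √z (N(z) = (6 - 5)*√z = 1*√z = √z)
(N(1) + 72)² = (√1 + 72)² = (1 + 72)² = 73² = 5329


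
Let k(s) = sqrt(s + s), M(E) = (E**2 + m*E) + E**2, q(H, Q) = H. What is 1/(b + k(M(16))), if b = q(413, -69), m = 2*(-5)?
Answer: 413/169865 - 8*sqrt(11)/169865 ≈ 0.0022751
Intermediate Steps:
m = -10
M(E) = -10*E + 2*E**2 (M(E) = (E**2 - 10*E) + E**2 = -10*E + 2*E**2)
k(s) = sqrt(2)*sqrt(s) (k(s) = sqrt(2*s) = sqrt(2)*sqrt(s))
b = 413
1/(b + k(M(16))) = 1/(413 + sqrt(2)*sqrt(2*16*(-5 + 16))) = 1/(413 + sqrt(2)*sqrt(2*16*11)) = 1/(413 + sqrt(2)*sqrt(352)) = 1/(413 + sqrt(2)*(4*sqrt(22))) = 1/(413 + 8*sqrt(11))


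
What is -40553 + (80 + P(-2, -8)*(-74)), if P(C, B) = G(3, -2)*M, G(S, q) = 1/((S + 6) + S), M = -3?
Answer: -80909/2 ≈ -40455.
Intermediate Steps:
G(S, q) = 1/(6 + 2*S) (G(S, q) = 1/((6 + S) + S) = 1/(6 + 2*S))
P(C, B) = -¼ (P(C, B) = (1/(2*(3 + 3)))*(-3) = ((½)/6)*(-3) = ((½)*(⅙))*(-3) = (1/12)*(-3) = -¼)
-40553 + (80 + P(-2, -8)*(-74)) = -40553 + (80 - ¼*(-74)) = -40553 + (80 + 37/2) = -40553 + 197/2 = -80909/2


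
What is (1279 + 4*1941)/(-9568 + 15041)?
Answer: 9043/5473 ≈ 1.6523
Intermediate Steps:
(1279 + 4*1941)/(-9568 + 15041) = (1279 + 7764)/5473 = 9043*(1/5473) = 9043/5473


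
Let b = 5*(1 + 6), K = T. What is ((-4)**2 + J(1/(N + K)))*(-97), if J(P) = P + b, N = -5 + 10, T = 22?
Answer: -133666/27 ≈ -4950.6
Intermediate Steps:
N = 5
K = 22
b = 35 (b = 5*7 = 35)
J(P) = 35 + P (J(P) = P + 35 = 35 + P)
((-4)**2 + J(1/(N + K)))*(-97) = ((-4)**2 + (35 + 1/(5 + 22)))*(-97) = (16 + (35 + 1/27))*(-97) = (16 + 946/27)*(-97) = (1378/27)*(-97) = -133666/27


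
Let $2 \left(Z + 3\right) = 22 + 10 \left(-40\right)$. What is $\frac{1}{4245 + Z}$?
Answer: $\frac{1}{4053} \approx 0.00024673$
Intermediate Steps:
$Z = -192$ ($Z = -3 + \frac{22 + 10 \left(-40\right)}{2} = -3 + \frac{22 - 400}{2} = -3 + \frac{1}{2} \left(-378\right) = -3 - 189 = -192$)
$\frac{1}{4245 + Z} = \frac{1}{4245 - 192} = \frac{1}{4053}$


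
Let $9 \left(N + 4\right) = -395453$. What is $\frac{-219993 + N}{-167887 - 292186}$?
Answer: $\frac{2375426}{4140657} \approx 0.57368$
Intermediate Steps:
$N = - \frac{395489}{9}$ ($N = -4 + \frac{1}{9} \left(-395453\right) = -4 - \frac{395453}{9} = - \frac{395489}{9} \approx -43943.0$)
$\frac{-219993 + N}{-167887 - 292186} = \frac{-219993 - \frac{395489}{9}}{-167887 - 292186} = - \frac{2375426}{9 \left(-460073\right)} = \left(- \frac{2375426}{9}\right) \left(- \frac{1}{460073}\right) = \frac{2375426}{4140657}$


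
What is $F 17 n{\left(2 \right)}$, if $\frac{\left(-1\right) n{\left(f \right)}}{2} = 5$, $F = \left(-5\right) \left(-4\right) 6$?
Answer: $-20400$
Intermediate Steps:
$F = 120$ ($F = 20 \cdot 6 = 120$)
$n{\left(f \right)} = -10$ ($n{\left(f \right)} = \left(-2\right) 5 = -10$)
$F 17 n{\left(2 \right)} = 120 \cdot 17 \left(-10\right) = 2040 \left(-10\right) = -20400$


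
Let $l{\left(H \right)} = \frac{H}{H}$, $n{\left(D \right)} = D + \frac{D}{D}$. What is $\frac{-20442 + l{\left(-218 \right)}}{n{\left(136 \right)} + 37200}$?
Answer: $- \frac{20441}{37337} \approx -0.54747$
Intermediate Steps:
$n{\left(D \right)} = 1 + D$ ($n{\left(D \right)} = D + 1 = 1 + D$)
$l{\left(H \right)} = 1$
$\frac{-20442 + l{\left(-218 \right)}}{n{\left(136 \right)} + 37200} = \frac{-20442 + 1}{\left(1 + 136\right) + 37200} = - \frac{20441}{137 + 37200} = - \frac{20441}{37337}$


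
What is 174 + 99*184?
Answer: 18390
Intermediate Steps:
174 + 99*184 = 174 + 18216 = 18390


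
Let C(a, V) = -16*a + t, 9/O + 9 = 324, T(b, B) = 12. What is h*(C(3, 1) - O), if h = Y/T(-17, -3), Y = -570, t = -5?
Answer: 17632/7 ≈ 2518.9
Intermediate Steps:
O = 1/35 (O = 9/(-9 + 324) = 9/315 = 9*(1/315) = 1/35 ≈ 0.028571)
C(a, V) = -5 - 16*a (C(a, V) = -16*a - 5 = -5 - 16*a)
h = -95/2 (h = -570/12 = -570*1/12 = -95/2 ≈ -47.500)
h*(C(3, 1) - O) = -95*((-5 - 16*3) - 1*1/35)/2 = -95*((-5 - 48) - 1/35)/2 = -95*(-53 - 1/35)/2 = -95/2*(-1856/35) = 17632/7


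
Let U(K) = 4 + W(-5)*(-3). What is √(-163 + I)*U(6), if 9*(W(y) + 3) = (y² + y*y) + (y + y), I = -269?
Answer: -4*I*√3 ≈ -6.9282*I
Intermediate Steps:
W(y) = -3 + 2*y/9 + 2*y²/9 (W(y) = -3 + ((y² + y*y) + (y + y))/9 = -3 + ((y² + y²) + 2*y)/9 = -3 + (2*y² + 2*y)/9 = -3 + (2*y + 2*y²)/9 = -3 + (2*y/9 + 2*y²/9) = -3 + 2*y/9 + 2*y²/9)
U(K) = -⅓ (U(K) = 4 + (-3 + (2/9)*(-5) + (2/9)*(-5)²)*(-3) = 4 + (-3 - 10/9 + (2/9)*25)*(-3) = 4 + (-3 - 10/9 + 50/9)*(-3) = 4 + (13/9)*(-3) = 4 - 13/3 = -⅓)
√(-163 + I)*U(6) = √(-163 - 269)*(-⅓) = √(-432)*(-⅓) = (12*I*√3)*(-⅓) = -4*I*√3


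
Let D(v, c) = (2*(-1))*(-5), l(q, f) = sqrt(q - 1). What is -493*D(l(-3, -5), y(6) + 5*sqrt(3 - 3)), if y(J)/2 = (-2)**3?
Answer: -4930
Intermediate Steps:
l(q, f) = sqrt(-1 + q)
y(J) = -16 (y(J) = 2*(-2)**3 = 2*(-8) = -16)
D(v, c) = 10 (D(v, c) = -2*(-5) = 10)
-493*D(l(-3, -5), y(6) + 5*sqrt(3 - 3)) = -493*10 = -4930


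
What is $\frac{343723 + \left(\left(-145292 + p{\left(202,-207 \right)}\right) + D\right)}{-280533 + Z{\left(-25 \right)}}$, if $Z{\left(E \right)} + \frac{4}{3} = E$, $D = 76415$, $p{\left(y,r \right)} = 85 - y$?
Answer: $- \frac{824187}{841678} \approx -0.97922$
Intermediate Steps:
$Z{\left(E \right)} = - \frac{4}{3} + E$
$\frac{343723 + \left(\left(-145292 + p{\left(202,-207 \right)}\right) + D\right)}{-280533 + Z{\left(-25 \right)}} = \frac{343723 + \left(\left(-145292 + \left(85 - 202\right)\right) + 76415\right)}{-280533 - \frac{79}{3}} = \frac{343723 + \left(\left(-145292 - 117\right) + 76415\right)}{- \frac{841678}{3}} = \left(343723 + \left(-145409 + 76415\right)\right) \left(- \frac{3}{841678}\right) = \left(343723 - 68994\right) \left(- \frac{3}{841678}\right) = 274729 \left(- \frac{3}{841678}\right) = - \frac{824187}{841678}$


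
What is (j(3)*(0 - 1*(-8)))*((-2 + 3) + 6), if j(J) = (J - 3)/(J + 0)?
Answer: 0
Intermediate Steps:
j(J) = (-3 + J)/J
(j(3)*(0 - 1*(-8)))*((-2 + 3) + 6) = (((-3 + 3)/3)*(0 - 1*(-8)))*((-2 + 3) + 6) = (((⅓)*0)*(0 + 8))*(1 + 6) = (0*8)*7 = 0*7 = 0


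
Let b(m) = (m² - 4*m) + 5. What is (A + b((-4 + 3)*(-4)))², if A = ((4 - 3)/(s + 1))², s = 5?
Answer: 32761/1296 ≈ 25.279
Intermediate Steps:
b(m) = 5 + m² - 4*m
A = 1/36 (A = ((4 - 3)/(5 + 1))² = (1/6)² = (1*(⅙))² = (⅙)² = 1/36 ≈ 0.027778)
(A + b((-4 + 3)*(-4)))² = (1/36 + (5 + ((-4 + 3)*(-4))² - 4*(-4 + 3)*(-4)))² = (1/36 + (5 + (-1*(-4))² - (-4)*(-4)))² = (1/36 + (5 + 4² - 4*4))² = (1/36 + (5 + 16 - 16))² = (1/36 + 5)² = (181/36)² = 32761/1296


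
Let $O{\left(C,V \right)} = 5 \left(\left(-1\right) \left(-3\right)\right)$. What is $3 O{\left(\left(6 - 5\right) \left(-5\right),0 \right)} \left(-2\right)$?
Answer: $-90$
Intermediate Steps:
$O{\left(C,V \right)} = 15$ ($O{\left(C,V \right)} = 5 \cdot 3 = 15$)
$3 O{\left(\left(6 - 5\right) \left(-5\right),0 \right)} \left(-2\right) = 3 \cdot 15 \left(-2\right) = 45 \left(-2\right) = -90$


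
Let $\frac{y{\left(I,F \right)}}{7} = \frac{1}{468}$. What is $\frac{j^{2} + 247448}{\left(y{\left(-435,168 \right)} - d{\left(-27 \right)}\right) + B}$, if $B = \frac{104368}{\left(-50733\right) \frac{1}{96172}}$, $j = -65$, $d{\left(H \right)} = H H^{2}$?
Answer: $- \frac{663942568068}{470012446705} \approx -1.4126$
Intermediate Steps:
$y{\left(I,F \right)} = \frac{7}{468}$
$d{\left(H \right)} = H^{3}$
$B = - \frac{10037279296}{50733}$ ($B = \frac{104368}{\left(-50733\right) \frac{1}{96172}} = \frac{104368}{- \frac{50733}{96172}} = 104368 \left(- \frac{96172}{50733}\right) = - \frac{10037279296}{50733} \approx -1.9785 \cdot 10^{5}$)
$\frac{j^{2} + 247448}{\left(y{\left(-435,168 \right)} - d{\left(-27 \right)}\right) + B} = \frac{\left(-65\right)^{2} + 247448}{\left(\frac{7}{468} - \left(-27\right)^{3}\right) - \frac{10037279296}{50733}} = \frac{4225 + 247448}{\left(\frac{7}{468} - -19683\right) - \frac{10037279296}{50733}} = \frac{251673}{\left(\frac{7}{468} + 19683\right) - \frac{10037279296}{50733}} = \frac{251673}{\frac{9211651}{468} - \frac{10037279296}{50733}} = \frac{251673}{- \frac{470012446705}{2638116}} = 251673 \left(- \frac{2638116}{470012446705}\right) = - \frac{663942568068}{470012446705}$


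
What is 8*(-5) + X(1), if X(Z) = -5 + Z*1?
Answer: -44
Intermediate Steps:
X(Z) = -5 + Z
8*(-5) + X(1) = 8*(-5) + (-5 + 1) = -40 - 4 = -44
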